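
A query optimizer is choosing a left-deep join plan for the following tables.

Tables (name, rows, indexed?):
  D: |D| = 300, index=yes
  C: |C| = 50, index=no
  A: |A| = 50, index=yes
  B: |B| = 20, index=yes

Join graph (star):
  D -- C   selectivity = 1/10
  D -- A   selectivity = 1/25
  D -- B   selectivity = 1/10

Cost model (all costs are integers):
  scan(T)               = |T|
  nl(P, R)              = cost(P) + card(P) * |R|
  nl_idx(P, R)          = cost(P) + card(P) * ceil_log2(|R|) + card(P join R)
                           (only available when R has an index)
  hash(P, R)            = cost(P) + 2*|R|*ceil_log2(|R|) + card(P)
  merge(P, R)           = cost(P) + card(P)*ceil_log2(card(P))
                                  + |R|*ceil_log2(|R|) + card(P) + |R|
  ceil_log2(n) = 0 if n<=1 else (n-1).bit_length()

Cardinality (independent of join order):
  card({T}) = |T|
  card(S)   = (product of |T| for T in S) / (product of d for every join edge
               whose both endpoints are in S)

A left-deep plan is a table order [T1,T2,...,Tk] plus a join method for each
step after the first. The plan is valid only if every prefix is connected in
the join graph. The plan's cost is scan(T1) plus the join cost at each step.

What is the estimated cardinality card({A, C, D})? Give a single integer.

Tables in S: A(50), C(50), D(300)
Edges inside S: D-C(d=10), D-A(d=25)
numerator = 50 * 50 * 300 = 750000
denominator = 10 * 25 = 250
card(S) = 750000 / 250 = 3000

3000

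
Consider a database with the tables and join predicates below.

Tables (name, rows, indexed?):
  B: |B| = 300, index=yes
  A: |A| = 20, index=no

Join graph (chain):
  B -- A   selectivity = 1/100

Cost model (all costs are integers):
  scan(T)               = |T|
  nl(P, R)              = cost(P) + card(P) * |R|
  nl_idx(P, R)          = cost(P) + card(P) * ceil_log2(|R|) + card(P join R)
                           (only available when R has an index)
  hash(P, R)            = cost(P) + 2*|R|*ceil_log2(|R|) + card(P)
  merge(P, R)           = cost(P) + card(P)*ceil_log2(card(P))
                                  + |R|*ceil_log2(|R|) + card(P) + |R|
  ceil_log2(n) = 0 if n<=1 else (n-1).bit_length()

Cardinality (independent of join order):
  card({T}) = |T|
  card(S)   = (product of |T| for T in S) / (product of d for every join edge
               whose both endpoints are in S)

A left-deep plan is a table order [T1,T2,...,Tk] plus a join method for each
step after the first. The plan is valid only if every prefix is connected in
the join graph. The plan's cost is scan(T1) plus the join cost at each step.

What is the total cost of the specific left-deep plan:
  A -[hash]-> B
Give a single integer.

5440

step 1: scan A: cost=20, card=20
step 2: join B via hash
    card(P join B) = 20*300/(100) = 60
    cost = 20 + 2*300*9 + 20 = 5440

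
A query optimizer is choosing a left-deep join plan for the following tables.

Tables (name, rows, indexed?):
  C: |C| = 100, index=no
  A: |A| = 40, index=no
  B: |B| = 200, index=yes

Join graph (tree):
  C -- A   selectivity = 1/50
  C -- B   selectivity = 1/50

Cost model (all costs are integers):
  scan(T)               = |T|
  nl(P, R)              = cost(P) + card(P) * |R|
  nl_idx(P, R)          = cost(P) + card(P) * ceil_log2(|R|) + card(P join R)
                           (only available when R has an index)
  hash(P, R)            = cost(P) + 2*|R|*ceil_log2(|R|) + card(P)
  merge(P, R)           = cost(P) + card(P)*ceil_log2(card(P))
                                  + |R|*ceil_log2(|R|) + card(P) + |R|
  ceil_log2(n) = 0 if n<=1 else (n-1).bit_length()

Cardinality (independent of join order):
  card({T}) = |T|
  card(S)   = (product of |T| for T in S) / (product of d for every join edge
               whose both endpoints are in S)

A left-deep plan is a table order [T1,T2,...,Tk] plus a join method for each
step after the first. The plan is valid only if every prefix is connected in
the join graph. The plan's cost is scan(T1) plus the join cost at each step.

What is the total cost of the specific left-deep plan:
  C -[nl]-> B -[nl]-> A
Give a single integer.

36100

step 1: scan C: cost=100, card=100
step 2: join B via nl
    card(P join B) = 100*200/(50) = 400
    cost = 100 + 100*200 = 20100
step 3: join A via nl
    card(P join A) = 400*40/(50) = 320
    cost = 20100 + 400*40 = 36100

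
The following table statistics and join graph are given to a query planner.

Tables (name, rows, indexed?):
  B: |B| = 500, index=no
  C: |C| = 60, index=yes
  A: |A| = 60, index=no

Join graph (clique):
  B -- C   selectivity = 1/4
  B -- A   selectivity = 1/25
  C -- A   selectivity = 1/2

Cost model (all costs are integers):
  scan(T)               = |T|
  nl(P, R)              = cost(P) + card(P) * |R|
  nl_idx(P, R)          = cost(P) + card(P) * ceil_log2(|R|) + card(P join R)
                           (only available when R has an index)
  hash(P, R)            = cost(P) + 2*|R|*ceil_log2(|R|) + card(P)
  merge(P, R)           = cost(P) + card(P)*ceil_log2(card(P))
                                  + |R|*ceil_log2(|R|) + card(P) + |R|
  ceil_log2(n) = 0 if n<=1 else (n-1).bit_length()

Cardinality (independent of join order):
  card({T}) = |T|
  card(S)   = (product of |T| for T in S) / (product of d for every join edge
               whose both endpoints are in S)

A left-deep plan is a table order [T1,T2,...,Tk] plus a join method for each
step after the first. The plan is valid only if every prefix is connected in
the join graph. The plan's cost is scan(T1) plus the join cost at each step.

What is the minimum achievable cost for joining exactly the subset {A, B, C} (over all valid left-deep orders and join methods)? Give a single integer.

Selinger DP over subsets of {A,B,C}:
  {B}: scan cost=500, card=500
  {C}: scan cost=60, card=60
  {A}: scan cost=60, card=60
  {BC}: card=7500; try (C,hash)→1720, (B,merge)→5480, (C,merge)→5920, (B,hash)→9120, (C,nl_idx)→11000, (B,nl)→30060 …(+1); best=1720 via (C,hash)
  {AB}: card=1200; try (A,hash)→1720, (B,merge)→5480, (A,merge)→5920, (B,hash)→9120, (B,nl)→30060, (A,nl)→30500; best=1720 via (A,hash)
  {AC}: card=1800; try (C,hash)→840, (A,hash)→840, (C,merge)→900, (A,merge)→900, (C,nl_idx)→2220, (C,nl)→3660 …(+1); best=840 via (C,hash)
  {ABC}: card=9000; try (C,hash)→3640, (A,hash)→9940, (B,hash)→11640, (C,merge)→16540, (C,nl_idx)→17920, (B,merge)→27440 …(+4); best=3640 via (C,hash)

3640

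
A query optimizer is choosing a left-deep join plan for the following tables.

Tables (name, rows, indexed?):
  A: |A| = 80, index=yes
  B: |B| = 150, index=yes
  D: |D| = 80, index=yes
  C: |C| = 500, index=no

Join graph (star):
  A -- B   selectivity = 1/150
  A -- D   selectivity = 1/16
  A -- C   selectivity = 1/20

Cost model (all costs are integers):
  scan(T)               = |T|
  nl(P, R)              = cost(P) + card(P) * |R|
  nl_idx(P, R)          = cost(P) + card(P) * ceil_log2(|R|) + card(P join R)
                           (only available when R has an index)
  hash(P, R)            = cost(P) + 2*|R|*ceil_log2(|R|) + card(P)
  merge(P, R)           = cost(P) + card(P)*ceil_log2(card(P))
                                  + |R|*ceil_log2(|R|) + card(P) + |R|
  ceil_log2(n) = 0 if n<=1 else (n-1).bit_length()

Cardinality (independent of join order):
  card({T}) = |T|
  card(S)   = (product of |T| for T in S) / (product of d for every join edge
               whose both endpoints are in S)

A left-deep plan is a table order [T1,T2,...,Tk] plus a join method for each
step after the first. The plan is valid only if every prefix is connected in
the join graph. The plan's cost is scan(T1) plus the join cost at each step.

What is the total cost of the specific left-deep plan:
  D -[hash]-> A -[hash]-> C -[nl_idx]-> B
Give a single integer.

100680

step 1: scan D: cost=80, card=80
step 2: join A via hash
    card(P join A) = 80*80/(16) = 400
    cost = 80 + 2*80*7 + 80 = 1280
step 3: join C via hash
    card(P join C) = 400*500/(20) = 10000
    cost = 1280 + 2*500*9 + 400 = 10680
step 4: join B via nl_idx
    card(P join B) = 10000*150/(150) = 10000
    cost = 10680 + 10000*8 + 10000 = 100680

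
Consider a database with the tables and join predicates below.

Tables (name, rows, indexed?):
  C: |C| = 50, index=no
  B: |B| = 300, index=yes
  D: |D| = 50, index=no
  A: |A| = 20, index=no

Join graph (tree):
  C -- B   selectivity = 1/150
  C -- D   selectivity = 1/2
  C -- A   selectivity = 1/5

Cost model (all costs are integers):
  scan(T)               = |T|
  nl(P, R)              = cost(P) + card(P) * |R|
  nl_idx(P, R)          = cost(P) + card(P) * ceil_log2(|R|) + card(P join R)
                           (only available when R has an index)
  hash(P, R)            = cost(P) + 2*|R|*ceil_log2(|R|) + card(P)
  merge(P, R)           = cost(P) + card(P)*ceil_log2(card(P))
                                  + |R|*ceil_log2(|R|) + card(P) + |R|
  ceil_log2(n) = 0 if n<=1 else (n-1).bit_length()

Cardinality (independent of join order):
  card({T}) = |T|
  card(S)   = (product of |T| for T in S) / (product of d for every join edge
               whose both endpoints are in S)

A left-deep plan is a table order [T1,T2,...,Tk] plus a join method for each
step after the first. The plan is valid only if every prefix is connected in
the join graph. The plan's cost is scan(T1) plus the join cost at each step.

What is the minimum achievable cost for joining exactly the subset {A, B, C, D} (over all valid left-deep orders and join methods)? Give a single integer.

1900

Selinger DP over subsets of {A,B,C,D}:
  {C}: scan cost=50, card=50
  {B}: scan cost=300, card=300
  {D}: scan cost=50, card=50
  {A}: scan cost=20, card=20
  {BC}: card=100; try (B,nl_idx)→600, (C,hash)→1200, (B,merge)→3400, (C,merge)→3650, (B,hash)→5500, (B,nl)→15050 …(+1); best=600 via (B,nl_idx)
  {CD}: card=1250; try (D,hash)→700, (C,hash)→700, (D,merge)→750, (C,merge)→750, (D,nl)→2550, (C,nl)→2550; best=700 via (D,hash)
  {AC}: card=200; try (A,hash)→300, (C,merge)→490, (A,merge)→520, (C,hash)→640, (C,nl)→1020, (A,nl)→1050; best=300 via (A,hash)
  {BCD}: card=2500; try (D,hash)→1300, (D,merge)→1750, (D,nl)→5600, (B,hash)→7350, (B,nl_idx)→14450, (B,merge)→18700 …(+1); best=1300 via (D,hash)
  {ABC}: card=400; try (A,hash)→900, (A,merge)→1520, (B,nl_idx)→2500, (A,nl)→2600, (B,merge)→5100, (B,hash)→5900 …(+1); best=900 via (A,hash)
  {ACD}: card=5000; try (D,hash)→1100, (A,hash)→2150, (D,merge)→2450, (D,nl)→10300, (A,merge)→15820, (A,nl)→25700; best=1100 via (D,hash)
  {ABCD}: card=10000; try (D,hash)→1900, (A,hash)→4000, (D,merge)→5250, (B,hash)→11500, (D,nl)→20900, (A,merge)→33920 …(+4); best=1900 via (D,hash)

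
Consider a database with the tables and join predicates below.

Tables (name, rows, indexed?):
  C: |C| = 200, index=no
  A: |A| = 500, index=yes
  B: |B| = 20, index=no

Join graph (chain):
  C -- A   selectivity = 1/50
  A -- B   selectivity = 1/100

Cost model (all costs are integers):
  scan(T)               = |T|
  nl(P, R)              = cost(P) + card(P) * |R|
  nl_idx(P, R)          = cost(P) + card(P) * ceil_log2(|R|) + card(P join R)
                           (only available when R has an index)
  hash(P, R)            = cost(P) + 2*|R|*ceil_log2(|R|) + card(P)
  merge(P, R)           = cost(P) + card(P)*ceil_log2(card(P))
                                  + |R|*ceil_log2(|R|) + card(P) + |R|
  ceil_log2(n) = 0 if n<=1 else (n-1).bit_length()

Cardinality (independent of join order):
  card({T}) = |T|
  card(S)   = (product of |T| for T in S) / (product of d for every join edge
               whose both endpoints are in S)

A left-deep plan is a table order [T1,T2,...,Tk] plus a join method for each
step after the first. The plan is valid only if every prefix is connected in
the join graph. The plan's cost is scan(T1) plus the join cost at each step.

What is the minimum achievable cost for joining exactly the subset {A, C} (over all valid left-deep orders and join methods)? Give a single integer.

4000

Selinger DP over subsets of {A,C}:
  {C}: scan cost=200, card=200
  {A}: scan cost=500, card=500
  {AC}: card=2000; try (A,nl_idx)→4000, (C,hash)→4200, (A,merge)→7000, (C,merge)→7300, (A,hash)→9400, (A,nl)→100200 …(+1); best=4000 via (A,nl_idx)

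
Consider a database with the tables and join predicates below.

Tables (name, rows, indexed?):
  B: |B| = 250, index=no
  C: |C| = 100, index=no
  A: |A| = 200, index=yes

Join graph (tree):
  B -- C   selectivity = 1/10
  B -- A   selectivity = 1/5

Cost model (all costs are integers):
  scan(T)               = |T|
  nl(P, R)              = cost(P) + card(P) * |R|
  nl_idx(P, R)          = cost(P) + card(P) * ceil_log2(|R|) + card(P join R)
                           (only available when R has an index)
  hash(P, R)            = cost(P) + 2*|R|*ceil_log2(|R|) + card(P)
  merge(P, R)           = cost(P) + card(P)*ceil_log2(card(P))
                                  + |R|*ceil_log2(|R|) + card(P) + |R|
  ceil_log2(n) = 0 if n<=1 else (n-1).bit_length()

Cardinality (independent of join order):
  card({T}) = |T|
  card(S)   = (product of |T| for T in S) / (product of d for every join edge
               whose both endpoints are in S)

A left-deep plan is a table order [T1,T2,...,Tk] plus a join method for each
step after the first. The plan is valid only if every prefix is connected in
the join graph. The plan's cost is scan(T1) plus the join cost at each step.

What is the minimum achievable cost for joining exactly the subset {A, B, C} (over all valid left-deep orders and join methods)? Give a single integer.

7600

Selinger DP over subsets of {A,B,C}:
  {B}: scan cost=250, card=250
  {C}: scan cost=100, card=100
  {A}: scan cost=200, card=200
  {BC}: card=2500; try (C,hash)→1900, (B,merge)→3150, (C,merge)→3300, (B,hash)→4200, (B,nl)→25100, (C,nl)→25250; best=1900 via (C,hash)
  {AB}: card=10000; try (A,hash)→3700, (B,merge)→4250, (A,merge)→4300, (B,hash)→4400, (A,nl_idx)→12250, (B,nl)→50200 …(+1); best=3700 via (A,hash)
  {ABC}: card=100000; try (A,hash)→7600, (C,hash)→15100, (A,merge)→36200, (A,nl_idx)→121900, (C,merge)→154500, (A,nl)→501900 …(+1); best=7600 via (A,hash)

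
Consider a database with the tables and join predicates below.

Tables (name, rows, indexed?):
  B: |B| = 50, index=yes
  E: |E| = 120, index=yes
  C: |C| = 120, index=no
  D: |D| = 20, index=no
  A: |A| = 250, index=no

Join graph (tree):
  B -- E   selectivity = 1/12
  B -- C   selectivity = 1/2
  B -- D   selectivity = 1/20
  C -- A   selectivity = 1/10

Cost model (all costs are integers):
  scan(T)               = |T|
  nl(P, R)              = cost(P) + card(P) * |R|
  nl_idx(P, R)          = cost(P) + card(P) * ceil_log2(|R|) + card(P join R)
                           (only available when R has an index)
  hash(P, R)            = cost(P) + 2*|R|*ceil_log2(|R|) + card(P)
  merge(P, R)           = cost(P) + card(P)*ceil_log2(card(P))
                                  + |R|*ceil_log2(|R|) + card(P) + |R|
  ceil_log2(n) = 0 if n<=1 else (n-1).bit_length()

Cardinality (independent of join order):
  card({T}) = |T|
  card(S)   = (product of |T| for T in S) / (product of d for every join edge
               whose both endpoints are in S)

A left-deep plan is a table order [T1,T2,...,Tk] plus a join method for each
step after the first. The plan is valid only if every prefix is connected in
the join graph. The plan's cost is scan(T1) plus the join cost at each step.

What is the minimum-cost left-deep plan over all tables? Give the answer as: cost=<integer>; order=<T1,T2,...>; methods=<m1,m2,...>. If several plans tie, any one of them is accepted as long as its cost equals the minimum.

Selinger DP (subsets sized 1..n):
  {B}: scan cost=50, card=50
  {E}: scan cost=120, card=120
  {C}: scan cost=120, card=120
  {D}: scan cost=20, card=20
  {A}: scan cost=250, card=250
  {BE}: card=500; try (B,hash)→840, (E,nl_idx)→900, (B,nl_idx)→1340, (E,merge)→1360, (B,merge)→1430, (E,hash)→1780 …(+2); best=840 via (B,hash)
  {BC}: card=3000; try (B,hash)→840, (C,merge)→1360, (B,merge)→1430, (C,hash)→1780, (B,nl_idx)→3840, (C,nl)→6050 …(+1); best=840 via (B,hash)
  {BD}: card=50; try (B,nl_idx)→190, (D,hash)→300, (B,merge)→490, (D,merge)→520, (B,hash)→640, (B,nl)→1020 …(+1); best=190 via (B,nl_idx)
  {AC}: card=3000; try (C,hash)→2180, (A,merge)→3330, (C,merge)→3460, (A,hash)→4240, (A,nl)→30120, (C,nl)→30250; best=2180 via (C,hash)
  {BCE}: card=30000; try (C,hash)→3020, (E,hash)→5520, (C,merge)→6800, (E,merge)→40800, (E,nl_idx)→51840, (C,nl)→60840 …(+1); best=3020 via (C,hash)
  {BDE}: card=500; try (E,nl_idx)→1040, (E,merge)→1500, (D,hash)→1540, (E,hash)→1920, (D,merge)→5960, (E,nl)→6190 …(+1); best=1040 via (E,nl_idx)
  {BCD}: card=3000; try (C,merge)→1500, (C,hash)→1920, (D,hash)→4040, (C,nl)→6190, (D,merge)→39960, (D,nl)→60840; best=1500 via (C,merge)
  {ABC}: card=75000; try (B,hash)→5780, (A,hash)→7840, (B,merge)→41530, (A,merge)→42090, (B,nl_idx)→95180, (B,nl)→152180 …(+1); best=5780 via (B,hash)
  {BCDE}: card=30000; try (C,hash)→3220, (E,hash)→6180, (C,merge)→7000, (D,hash)→33220, (E,merge)→41460, (E,nl_idx)→52500 …(+4); best=3220 via (C,hash)
  {ABCE}: card=750000; try (A,hash)→37020, (E,hash)→82460, (A,merge)→485270, (E,nl_idx)→1280780, (E,merge)→1356740, (A,nl)→7503020 …(+1); best=37020 via (A,hash)
  {ABCD}: card=75000; try (A,hash)→8500, (A,merge)→42750, (D,hash)→80980, (A,nl)→751500, (D,merge)→1355900, (D,nl)→1505780; best=8500 via (A,hash)
  {ABCDE}: card=750000; try (A,hash)→37220, (E,hash)→85180, (A,merge)→485470, (D,hash)→787220, (E,nl_idx)→1283500, (E,merge)→1359460 …(+4); best=37220 via (A,hash)

cost=37220; order=D,B,E,C,A; methods=nl_idx,nl_idx,hash,hash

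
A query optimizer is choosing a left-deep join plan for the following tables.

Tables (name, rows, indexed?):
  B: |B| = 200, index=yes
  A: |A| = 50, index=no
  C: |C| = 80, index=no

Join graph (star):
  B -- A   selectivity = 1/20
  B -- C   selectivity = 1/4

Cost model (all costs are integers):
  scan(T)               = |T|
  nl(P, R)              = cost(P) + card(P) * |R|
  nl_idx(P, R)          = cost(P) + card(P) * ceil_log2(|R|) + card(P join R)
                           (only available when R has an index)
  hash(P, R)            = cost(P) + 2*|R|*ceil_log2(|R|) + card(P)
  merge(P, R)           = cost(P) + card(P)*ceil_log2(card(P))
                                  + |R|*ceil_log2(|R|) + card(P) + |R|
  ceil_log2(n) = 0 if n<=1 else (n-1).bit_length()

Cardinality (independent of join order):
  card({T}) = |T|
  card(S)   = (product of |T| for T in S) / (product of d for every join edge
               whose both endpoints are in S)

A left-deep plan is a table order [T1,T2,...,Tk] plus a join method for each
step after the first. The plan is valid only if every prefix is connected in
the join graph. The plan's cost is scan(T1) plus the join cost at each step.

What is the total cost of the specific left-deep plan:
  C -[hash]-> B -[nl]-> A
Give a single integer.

203360

step 1: scan C: cost=80, card=80
step 2: join B via hash
    card(P join B) = 80*200/(4) = 4000
    cost = 80 + 2*200*8 + 80 = 3360
step 3: join A via nl
    card(P join A) = 4000*50/(20) = 10000
    cost = 3360 + 4000*50 = 203360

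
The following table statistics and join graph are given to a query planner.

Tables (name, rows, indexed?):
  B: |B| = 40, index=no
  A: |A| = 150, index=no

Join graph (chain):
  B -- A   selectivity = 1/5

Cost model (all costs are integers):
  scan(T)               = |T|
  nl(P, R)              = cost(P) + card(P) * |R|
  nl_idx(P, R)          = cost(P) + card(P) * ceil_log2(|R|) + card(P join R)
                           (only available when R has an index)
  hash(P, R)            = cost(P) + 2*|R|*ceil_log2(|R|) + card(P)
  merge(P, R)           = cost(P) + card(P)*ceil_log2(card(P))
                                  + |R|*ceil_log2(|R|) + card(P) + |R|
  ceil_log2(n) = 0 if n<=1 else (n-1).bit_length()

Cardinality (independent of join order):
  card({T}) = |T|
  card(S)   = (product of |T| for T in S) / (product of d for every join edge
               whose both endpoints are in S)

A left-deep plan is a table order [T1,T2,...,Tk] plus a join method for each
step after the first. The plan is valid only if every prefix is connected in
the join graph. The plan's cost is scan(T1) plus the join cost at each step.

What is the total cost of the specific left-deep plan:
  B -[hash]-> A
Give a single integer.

2480

step 1: scan B: cost=40, card=40
step 2: join A via hash
    card(P join A) = 40*150/(5) = 1200
    cost = 40 + 2*150*8 + 40 = 2480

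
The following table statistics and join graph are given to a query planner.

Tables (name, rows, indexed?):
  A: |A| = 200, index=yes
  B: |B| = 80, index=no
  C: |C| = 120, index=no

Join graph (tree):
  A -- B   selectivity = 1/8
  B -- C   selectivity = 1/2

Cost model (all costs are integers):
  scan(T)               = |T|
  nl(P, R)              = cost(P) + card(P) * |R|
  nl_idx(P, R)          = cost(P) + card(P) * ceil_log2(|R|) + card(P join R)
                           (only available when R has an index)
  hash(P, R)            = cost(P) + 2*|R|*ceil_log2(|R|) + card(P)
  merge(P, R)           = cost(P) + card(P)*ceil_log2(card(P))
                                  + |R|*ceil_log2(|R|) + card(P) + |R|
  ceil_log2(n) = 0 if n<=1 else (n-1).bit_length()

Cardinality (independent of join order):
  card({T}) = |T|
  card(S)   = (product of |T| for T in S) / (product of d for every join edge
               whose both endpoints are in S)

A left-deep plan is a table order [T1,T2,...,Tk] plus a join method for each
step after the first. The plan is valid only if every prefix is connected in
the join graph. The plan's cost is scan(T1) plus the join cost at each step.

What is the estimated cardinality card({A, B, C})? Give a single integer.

120000

Tables in S: A(200), B(80), C(120)
Edges inside S: A-B(d=8), B-C(d=2)
numerator = 200 * 80 * 120 = 1920000
denominator = 8 * 2 = 16
card(S) = 1920000 / 16 = 120000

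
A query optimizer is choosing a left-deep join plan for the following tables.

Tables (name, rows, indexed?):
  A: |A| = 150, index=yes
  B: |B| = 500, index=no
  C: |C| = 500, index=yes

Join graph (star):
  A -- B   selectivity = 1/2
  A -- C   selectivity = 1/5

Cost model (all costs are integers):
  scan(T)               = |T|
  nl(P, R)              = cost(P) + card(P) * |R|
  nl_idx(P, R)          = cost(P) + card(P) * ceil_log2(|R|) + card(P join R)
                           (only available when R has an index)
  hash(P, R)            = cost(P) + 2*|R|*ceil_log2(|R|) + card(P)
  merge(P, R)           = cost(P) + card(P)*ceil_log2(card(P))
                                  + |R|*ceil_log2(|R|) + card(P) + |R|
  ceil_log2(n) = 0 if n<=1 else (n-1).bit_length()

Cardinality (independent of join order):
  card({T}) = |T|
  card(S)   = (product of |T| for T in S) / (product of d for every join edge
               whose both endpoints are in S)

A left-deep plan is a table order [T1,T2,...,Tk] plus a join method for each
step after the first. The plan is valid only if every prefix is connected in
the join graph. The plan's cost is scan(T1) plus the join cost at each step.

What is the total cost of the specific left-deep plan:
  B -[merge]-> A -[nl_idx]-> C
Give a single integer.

4094350

step 1: scan B: cost=500, card=500
step 2: join A via merge
    card(P join A) = 500*150/(2) = 37500
    cost = 500 + 500*9 + 150*8 + 500 + 150 = 6850
step 3: join C via nl_idx
    card(P join C) = 37500*500/(5) = 3750000
    cost = 6850 + 37500*9 + 3750000 = 4094350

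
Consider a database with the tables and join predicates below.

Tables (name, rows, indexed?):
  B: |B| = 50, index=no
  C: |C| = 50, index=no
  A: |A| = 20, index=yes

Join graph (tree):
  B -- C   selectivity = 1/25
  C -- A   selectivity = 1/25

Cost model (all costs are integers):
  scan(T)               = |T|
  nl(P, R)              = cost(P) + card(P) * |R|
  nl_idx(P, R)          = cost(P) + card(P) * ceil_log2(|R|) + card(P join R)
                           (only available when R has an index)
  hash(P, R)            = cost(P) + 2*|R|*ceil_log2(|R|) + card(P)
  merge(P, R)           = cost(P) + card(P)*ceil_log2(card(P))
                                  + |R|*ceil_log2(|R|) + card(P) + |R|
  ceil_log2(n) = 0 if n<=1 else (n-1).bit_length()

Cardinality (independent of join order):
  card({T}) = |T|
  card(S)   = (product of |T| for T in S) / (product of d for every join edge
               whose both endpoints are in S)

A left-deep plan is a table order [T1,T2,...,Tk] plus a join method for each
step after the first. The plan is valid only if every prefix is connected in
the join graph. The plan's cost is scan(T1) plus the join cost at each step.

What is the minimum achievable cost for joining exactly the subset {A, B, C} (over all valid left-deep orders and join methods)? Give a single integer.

Selinger DP over subsets of {A,B,C}:
  {B}: scan cost=50, card=50
  {C}: scan cost=50, card=50
  {A}: scan cost=20, card=20
  {BC}: card=100; try (C,hash)→700, (B,hash)→700, (C,merge)→750, (B,merge)→750, (C,nl)→2550, (B,nl)→2550; best=700 via (C,hash)
  {AC}: card=40; try (A,hash)→300, (A,nl_idx)→340, (C,merge)→490, (A,merge)→520, (C,hash)→640, (C,nl)→1020 …(+1); best=300 via (A,hash)
  {ABC}: card=80; try (B,merge)→930, (B,hash)→940, (A,hash)→1000, (A,nl_idx)→1280, (A,merge)→1620, (B,nl)→2300 …(+1); best=930 via (B,merge)

930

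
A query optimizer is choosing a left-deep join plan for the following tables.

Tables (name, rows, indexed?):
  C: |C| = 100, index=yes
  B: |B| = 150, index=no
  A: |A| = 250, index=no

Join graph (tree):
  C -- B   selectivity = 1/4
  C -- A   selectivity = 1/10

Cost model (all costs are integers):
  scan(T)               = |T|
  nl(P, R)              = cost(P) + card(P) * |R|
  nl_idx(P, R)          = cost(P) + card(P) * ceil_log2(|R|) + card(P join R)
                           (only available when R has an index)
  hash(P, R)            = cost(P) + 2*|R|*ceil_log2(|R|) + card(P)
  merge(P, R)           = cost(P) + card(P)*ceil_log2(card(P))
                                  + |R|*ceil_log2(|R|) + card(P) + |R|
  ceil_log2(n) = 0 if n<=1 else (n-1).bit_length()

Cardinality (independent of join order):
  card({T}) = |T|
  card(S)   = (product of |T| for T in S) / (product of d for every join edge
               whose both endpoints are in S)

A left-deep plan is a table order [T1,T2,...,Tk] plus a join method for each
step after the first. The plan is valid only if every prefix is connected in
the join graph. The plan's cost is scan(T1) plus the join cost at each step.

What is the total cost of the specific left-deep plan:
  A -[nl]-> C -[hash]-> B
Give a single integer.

step 1: scan A: cost=250, card=250
step 2: join C via nl
    card(P join C) = 250*100/(10) = 2500
    cost = 250 + 250*100 = 25250
step 3: join B via hash
    card(P join B) = 2500*150/(4) = 93750
    cost = 25250 + 2*150*8 + 2500 = 30150

30150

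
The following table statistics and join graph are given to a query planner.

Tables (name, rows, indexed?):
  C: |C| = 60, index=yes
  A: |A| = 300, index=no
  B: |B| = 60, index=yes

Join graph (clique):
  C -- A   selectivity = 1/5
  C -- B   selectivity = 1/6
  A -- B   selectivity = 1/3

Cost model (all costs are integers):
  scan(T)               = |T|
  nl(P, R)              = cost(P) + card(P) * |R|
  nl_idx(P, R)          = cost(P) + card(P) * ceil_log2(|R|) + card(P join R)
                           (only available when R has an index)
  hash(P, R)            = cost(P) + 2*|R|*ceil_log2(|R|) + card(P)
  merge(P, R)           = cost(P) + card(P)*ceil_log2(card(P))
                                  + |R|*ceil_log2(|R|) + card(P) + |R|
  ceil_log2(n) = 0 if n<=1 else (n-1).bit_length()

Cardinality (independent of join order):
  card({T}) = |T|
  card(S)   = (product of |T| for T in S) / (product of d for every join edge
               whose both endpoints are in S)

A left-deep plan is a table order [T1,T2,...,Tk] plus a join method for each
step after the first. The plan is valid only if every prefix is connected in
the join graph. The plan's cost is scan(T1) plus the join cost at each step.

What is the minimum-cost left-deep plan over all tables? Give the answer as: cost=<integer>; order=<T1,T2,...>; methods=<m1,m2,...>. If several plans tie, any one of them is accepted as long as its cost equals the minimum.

cost=5640; order=A,C,B; methods=hash,hash

Selinger DP (subsets sized 1..n):
  {C}: scan cost=60, card=60
  {A}: scan cost=300, card=300
  {B}: scan cost=60, card=60
  {AC}: card=3600; try (C,hash)→1320, (A,merge)→3480, (C,merge)→3720, (A,hash)→5520, (C,nl_idx)→5700, (A,nl)→18060 …(+1); best=1320 via (C,hash)
  {BC}: card=600; try (C,hash)→840, (B,hash)→840, (C,merge)→900, (B,merge)→900, (C,nl_idx)→1020, (B,nl_idx)→1020 …(+2); best=840 via (C,hash)
  {AB}: card=6000; try (B,hash)→1320, (A,merge)→3480, (B,merge)→3720, (A,hash)→5520, (B,nl_idx)→8100, (A,nl)→18060 …(+1); best=1320 via (B,hash)
  {ABC}: card=12000; try (B,hash)→5640, (A,hash)→6840, (C,hash)→8040, (A,merge)→10440, (B,nl_idx)→34920, (B,merge)→48540 …(+5); best=5640 via (B,hash)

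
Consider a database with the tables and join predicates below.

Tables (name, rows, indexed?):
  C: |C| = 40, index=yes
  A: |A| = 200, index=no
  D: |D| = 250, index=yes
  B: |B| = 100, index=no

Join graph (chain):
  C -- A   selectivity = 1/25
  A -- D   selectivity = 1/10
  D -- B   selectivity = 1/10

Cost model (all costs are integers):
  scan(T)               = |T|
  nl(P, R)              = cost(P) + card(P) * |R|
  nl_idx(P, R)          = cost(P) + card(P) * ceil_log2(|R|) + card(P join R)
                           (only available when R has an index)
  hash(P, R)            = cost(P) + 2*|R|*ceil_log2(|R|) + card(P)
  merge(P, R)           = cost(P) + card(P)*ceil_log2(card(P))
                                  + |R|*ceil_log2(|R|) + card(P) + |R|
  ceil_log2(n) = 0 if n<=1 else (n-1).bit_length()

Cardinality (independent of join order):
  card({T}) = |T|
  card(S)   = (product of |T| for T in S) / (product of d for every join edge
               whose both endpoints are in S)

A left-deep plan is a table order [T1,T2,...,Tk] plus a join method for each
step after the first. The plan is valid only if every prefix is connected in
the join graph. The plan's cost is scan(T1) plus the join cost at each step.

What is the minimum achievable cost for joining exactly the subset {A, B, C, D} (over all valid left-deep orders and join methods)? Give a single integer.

14600

Selinger DP over subsets of {A,B,C,D}:
  {C}: scan cost=40, card=40
  {A}: scan cost=200, card=200
  {D}: scan cost=250, card=250
  {B}: scan cost=100, card=100
  {AC}: card=320; try (C,hash)→880, (C,nl_idx)→1720, (A,merge)→2120, (C,merge)→2280, (A,hash)→3280, (A,nl)→8040 …(+1); best=880 via (C,hash)
  {AD}: card=5000; try (A,hash)→3700, (D,merge)→4250, (A,merge)→4300, (D,hash)→4400, (D,nl_idx)→6800, (D,nl)→50200 …(+1); best=3700 via (A,hash)
  {BD}: card=2500; try (B,hash)→1900, (D,merge)→3150, (B,merge)→3300, (D,nl_idx)→3400, (D,hash)→4200, (D,nl)→25100 …(+1); best=1900 via (B,hash)
  {ACD}: card=8000; try (D,hash)→5200, (D,merge)→6330, (C,hash)→9180, (D,nl_idx)→11440, (C,nl_idx)→41700, (C,merge)→73980 …(+2); best=5200 via (D,hash)
  {ABD}: card=50000; try (A,hash)→7600, (B,hash)→10100, (A,merge)→36200, (B,merge)→74500, (A,nl)→501900, (B,nl)→503700; best=7600 via (A,hash)
  {ABCD}: card=80000; try (B,hash)→14600, (C,hash)→58080, (B,merge)→118000, (C,nl_idx)→387600, (B,nl)→805200, (C,merge)→857880 …(+1); best=14600 via (B,hash)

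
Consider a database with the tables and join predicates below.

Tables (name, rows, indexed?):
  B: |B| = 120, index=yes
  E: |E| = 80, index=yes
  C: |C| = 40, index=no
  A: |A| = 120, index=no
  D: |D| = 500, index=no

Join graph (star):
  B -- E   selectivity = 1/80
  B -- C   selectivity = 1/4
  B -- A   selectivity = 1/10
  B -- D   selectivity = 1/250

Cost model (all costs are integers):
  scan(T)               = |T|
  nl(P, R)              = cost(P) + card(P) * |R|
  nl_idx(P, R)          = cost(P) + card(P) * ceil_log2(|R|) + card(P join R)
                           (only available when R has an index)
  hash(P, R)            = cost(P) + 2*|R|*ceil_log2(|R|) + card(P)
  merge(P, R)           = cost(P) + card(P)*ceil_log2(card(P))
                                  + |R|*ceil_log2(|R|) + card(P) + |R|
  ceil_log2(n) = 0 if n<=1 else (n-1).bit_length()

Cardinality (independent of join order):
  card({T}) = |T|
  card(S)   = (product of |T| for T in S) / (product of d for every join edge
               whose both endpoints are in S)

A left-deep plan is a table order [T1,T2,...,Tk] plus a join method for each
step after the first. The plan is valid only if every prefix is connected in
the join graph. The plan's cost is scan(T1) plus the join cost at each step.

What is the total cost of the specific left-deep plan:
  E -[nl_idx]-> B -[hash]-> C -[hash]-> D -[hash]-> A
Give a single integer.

step 1: scan E: cost=80, card=80
step 2: join B via nl_idx
    card(P join B) = 80*120/(80) = 120
    cost = 80 + 80*7 + 120 = 760
step 3: join C via hash
    card(P join C) = 120*40/(4) = 1200
    cost = 760 + 2*40*6 + 120 = 1360
step 4: join D via hash
    card(P join D) = 1200*500/(250) = 2400
    cost = 1360 + 2*500*9 + 1200 = 11560
step 5: join A via hash
    card(P join A) = 2400*120/(10) = 28800
    cost = 11560 + 2*120*7 + 2400 = 15640

15640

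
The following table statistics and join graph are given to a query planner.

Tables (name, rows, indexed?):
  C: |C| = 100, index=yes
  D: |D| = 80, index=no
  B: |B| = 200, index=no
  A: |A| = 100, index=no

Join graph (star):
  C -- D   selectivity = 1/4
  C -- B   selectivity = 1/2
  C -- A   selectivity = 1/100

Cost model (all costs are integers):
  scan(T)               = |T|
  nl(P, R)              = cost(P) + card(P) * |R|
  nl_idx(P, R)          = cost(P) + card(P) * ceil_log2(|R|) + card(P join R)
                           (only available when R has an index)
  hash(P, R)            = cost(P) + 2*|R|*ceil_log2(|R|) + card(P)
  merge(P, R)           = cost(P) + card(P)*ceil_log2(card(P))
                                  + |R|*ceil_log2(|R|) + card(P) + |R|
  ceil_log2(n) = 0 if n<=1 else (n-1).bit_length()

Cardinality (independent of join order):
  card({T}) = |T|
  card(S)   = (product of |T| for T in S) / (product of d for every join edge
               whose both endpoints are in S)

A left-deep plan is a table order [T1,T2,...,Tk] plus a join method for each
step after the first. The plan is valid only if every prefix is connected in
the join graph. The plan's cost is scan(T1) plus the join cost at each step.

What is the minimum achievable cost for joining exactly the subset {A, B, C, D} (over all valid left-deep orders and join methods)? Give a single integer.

7320

Selinger DP over subsets of {A,B,C,D}:
  {C}: scan cost=100, card=100
  {D}: scan cost=80, card=80
  {B}: scan cost=200, card=200
  {A}: scan cost=100, card=100
  {CD}: card=2000; try (D,hash)→1320, (C,merge)→1520, (D,merge)→1540, (C,hash)→1560, (C,nl_idx)→2640, (C,nl)→8080 …(+1); best=1320 via (D,hash)
  {BC}: card=10000; try (C,hash)→1800, (B,merge)→2700, (C,merge)→2800, (B,hash)→3400, (C,nl_idx)→11600, (B,nl)→20100 …(+1); best=1800 via (C,hash)
  {AC}: card=100; try (C,nl_idx)→900, (C,hash)→1600, (A,hash)→1600, (C,merge)→1700, (A,merge)→1700, (C,nl)→10100 …(+1); best=900 via (C,nl_idx)
  {BCD}: card=200000; try (B,hash)→6520, (D,hash)→12920, (B,merge)→27120, (D,merge)→152440, (B,nl)→401320, (D,nl)→801800; best=6520 via (B,hash)
  {ACD}: card=2000; try (D,hash)→2120, (D,merge)→2340, (A,hash)→4720, (D,nl)→8900, (A,merge)→26120, (A,nl)→201320; best=2120 via (D,hash)
  {ABC}: card=10000; try (B,merge)→3500, (B,hash)→4200, (A,hash)→13200, (B,nl)→20900, (A,merge)→152600, (A,nl)→1001800; best=3500 via (B,merge)
  {ABCD}: card=200000; try (B,hash)→7320, (D,hash)→14620, (B,merge)→27920, (D,merge)→154140, (A,hash)→207920, (B,nl)→402120 …(+3); best=7320 via (B,hash)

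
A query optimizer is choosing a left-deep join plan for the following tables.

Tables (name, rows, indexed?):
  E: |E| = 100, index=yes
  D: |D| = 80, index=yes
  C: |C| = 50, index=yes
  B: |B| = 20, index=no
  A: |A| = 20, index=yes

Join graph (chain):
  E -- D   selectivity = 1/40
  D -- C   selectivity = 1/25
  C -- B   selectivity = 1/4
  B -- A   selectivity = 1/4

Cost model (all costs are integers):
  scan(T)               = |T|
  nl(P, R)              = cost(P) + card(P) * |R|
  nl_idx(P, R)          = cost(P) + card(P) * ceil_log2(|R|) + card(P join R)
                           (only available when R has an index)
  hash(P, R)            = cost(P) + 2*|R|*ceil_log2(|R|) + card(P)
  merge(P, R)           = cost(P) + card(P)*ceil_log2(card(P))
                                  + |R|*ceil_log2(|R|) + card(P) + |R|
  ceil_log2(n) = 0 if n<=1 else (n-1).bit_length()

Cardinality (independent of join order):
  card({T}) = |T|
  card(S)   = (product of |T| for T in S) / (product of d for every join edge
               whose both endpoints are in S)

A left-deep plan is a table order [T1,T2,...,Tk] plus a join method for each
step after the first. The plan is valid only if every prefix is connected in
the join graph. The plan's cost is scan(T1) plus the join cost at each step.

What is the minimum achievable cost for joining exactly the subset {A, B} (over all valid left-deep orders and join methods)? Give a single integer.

Selinger DP over subsets of {A,B}:
  {B}: scan cost=20, card=20
  {A}: scan cost=20, card=20
  {AB}: card=100; try (A,nl_idx)→220, (B,hash)→240, (A,hash)→240, (B,merge)→260, (A,merge)→260, (B,nl)→420 …(+1); best=220 via (A,nl_idx)

220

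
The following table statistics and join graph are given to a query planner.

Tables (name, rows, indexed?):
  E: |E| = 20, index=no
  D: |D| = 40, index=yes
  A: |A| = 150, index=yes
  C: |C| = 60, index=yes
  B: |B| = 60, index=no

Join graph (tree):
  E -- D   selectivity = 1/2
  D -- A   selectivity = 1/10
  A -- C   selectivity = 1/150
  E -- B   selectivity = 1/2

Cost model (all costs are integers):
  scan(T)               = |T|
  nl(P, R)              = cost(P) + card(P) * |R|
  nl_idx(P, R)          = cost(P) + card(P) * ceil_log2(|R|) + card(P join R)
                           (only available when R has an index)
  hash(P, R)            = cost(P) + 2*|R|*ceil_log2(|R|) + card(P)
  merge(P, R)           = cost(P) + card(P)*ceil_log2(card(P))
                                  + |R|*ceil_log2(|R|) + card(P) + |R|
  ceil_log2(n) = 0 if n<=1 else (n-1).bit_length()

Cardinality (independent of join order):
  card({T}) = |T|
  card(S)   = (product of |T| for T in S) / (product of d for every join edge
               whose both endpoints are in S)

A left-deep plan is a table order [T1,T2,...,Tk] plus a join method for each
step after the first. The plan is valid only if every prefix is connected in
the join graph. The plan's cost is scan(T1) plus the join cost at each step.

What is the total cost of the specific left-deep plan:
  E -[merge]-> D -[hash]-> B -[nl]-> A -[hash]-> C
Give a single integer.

step 1: scan E: cost=20, card=20
step 2: join D via merge
    card(P join D) = 20*40/(2) = 400
    cost = 20 + 20*5 + 40*6 + 20 + 40 = 420
step 3: join B via hash
    card(P join B) = 400*60/(2) = 12000
    cost = 420 + 2*60*6 + 400 = 1540
step 4: join A via nl
    card(P join A) = 12000*150/(10) = 180000
    cost = 1540 + 12000*150 = 1801540
step 5: join C via hash
    card(P join C) = 180000*60/(150) = 72000
    cost = 1801540 + 2*60*6 + 180000 = 1982260

1982260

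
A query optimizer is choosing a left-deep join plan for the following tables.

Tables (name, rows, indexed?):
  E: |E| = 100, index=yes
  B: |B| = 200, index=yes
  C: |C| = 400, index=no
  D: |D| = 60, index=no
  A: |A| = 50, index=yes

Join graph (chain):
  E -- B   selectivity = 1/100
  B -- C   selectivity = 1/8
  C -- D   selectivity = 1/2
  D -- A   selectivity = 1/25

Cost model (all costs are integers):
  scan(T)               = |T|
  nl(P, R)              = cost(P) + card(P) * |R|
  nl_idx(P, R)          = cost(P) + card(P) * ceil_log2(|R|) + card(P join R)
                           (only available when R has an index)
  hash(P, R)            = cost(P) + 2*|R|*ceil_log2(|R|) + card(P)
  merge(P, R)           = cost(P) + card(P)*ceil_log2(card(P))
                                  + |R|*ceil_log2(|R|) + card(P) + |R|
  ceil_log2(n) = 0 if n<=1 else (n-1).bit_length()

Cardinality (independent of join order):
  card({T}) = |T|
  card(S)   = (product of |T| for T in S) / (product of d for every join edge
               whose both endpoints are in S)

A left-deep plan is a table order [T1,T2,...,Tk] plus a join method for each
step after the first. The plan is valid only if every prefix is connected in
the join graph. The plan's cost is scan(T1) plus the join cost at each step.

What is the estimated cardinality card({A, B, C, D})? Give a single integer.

600000

Tables in S: A(50), B(200), C(400), D(60)
Edges inside S: B-C(d=8), C-D(d=2), D-A(d=25)
numerator = 50 * 200 * 400 * 60 = 240000000
denominator = 8 * 2 * 25 = 400
card(S) = 240000000 / 400 = 600000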